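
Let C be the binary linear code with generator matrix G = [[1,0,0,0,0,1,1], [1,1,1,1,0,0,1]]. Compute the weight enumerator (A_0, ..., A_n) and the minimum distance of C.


Weight distribution: A_0 = 1, A_3 = 1, A_4 = 1, A_5 = 1. Minimum distance d = 3.

Enumerate all 2^2 = 4 messages m ∈ F_2^2.
For each, compute codeword c = mG in F_2^7, then tally its weight.
  m = 00 → c = 0000000, weight = 0.
  m = 10 → c = 1000011, weight = 3.
  m = 01 → c = 1111001, weight = 5.
  m = 11 → c = 0111010, weight = 4.
Tally weights:
  weight 0: 1 codewords.
  weight 3: 1 codewords.
  weight 4: 1 codewords.
  weight 5: 1 codewords.
Minimum distance d = smallest w > 0 with A_w > 0 = 3.
Sanity: Σ A_w = 4 = 2^2 = 4 ✓.


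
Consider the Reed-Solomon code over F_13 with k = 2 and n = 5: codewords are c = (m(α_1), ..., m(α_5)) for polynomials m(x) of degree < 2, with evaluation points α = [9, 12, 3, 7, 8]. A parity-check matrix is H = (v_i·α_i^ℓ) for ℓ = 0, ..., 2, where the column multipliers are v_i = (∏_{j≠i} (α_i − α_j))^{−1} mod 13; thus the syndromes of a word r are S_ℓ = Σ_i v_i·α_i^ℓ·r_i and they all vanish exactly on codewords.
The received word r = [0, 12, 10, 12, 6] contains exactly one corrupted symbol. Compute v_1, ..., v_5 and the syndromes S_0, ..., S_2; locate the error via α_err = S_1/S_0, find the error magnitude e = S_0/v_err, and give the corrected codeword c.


S = (8, 5, 8), error at position 2, error magnitude e = 4, c = [0, 8, 10, 12, 6].

Step 1: column multipliers v_i = (∏_{j≠i}(α_i − α_j))^{−1} mod 13.
  i = 1 (α = 9): (9−12)(9−3)(9−7)(9−8) = (−3)·6·2·1 = −36 ≡ 3, so v_1 = 3^{−1} = 9 (mod 13).
  i = 2 (α = 12): (12−9)(12−3)(12−7)(12−8) = 3·9·5·4 = 540 ≡ 7, so v_2 = 7^{−1} = 2 (mod 13).
  i = 3 (α = 3): (3−9)(3−12)(3−7)(3−8) = (−6)·(−9)·(−4)·(−5) = 1080 ≡ 1, so v_3 = 1^{−1} = 1 (mod 13).
  i = 4 (α = 7): (7−9)(7−12)(7−3)(7−8) = (−2)·(−5)·4·(−1) = −40 ≡ 12, so v_4 = 12^{−1} = 12 (mod 13).
  i = 5 (α = 8): (8−9)(8−12)(8−3)(8−7) = (−1)·(−4)·5·1 = 20 ≡ 7, so v_5 = 7^{−1} = 2 (mod 13).
  v = [9, 2, 1, 12, 2].
Step 2: syndromes of r = [0, 12, 10, 12, 6] (all sums mod 13).
  S_0 = Σ v_i r_i = 9·0 + 2·12 + 1·10 + 12·12 + 2·6 = 190 ≡ 8.
  S_1 = Σ v_i α_i r_i = 9·9·0 + 2·12·12 + 1·3·10 + 12·7·12 + 2·8·6 = 1422 ≡ 5.
  α_i^2 mod 13 = [3, 1, 9, 10, 12].
  S_2 = Σ v_i α_i^2 r_i = 9·3·0 + 2·1·12 + 1·9·10 + 12·10·12 + 2·12·6 = 1698 ≡ 8.
  S = (8, 5, 8) ≠ 0, so r is not a codeword (an error is present).
Step 3: locate the error. For a single error e at position i, S_ℓ = v_i·e·α_i^ℓ, so α_err = S_1/S_0.
  S_0^{−1} = 8^{−1} = 5 (mod 13), so α_err = 5·5 = 25 ≡ 12 = α_2. Error position i = 2.
  Consistency check: S_2/S_1 = 8·8 = 64 ≡ 12 = α_err ✓ (single-error assumption holds).
Step 4: error magnitude e = S_0/v_2 = S_0·∏_{j≠2}(α_2 − α_j) = 8·7 = 56 ≡ 4 (mod 13).
Step 5: correct position 2: c_2 = r_2 − e = 12 − 4 ≡ 8 (mod 13). Hence c = [0, 8, 10, 12, 6].
  Check: interpolating c through the α_i gives m(x) = 2 + 7·x (degree < 2) with m(α_i) = c_i for every i, so c is indeed a codeword.


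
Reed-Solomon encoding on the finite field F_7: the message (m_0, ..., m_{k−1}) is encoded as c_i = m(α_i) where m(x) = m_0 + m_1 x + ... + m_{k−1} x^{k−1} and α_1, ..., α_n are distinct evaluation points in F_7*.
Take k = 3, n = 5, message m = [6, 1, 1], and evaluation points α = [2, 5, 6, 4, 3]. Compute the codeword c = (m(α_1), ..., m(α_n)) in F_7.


c = [5, 1, 6, 5, 4]

Message polynomial: m(x) = 6 + 1·x + 1·x^2 (mod 7).
For each evaluation point α_i, compute m(α_i) mod 7:
  α_1 = 2: Horner steps 1 → 3 → 5, so m(2) = 5.
  α_2 = 5: Horner steps 1 → 6 → 1, so m(5) = 1.
  α_3 = 6: Horner steps 1 → 0 → 6, so m(6) = 6.
  α_4 = 4: Horner steps 1 → 5 → 5, so m(4) = 5.
  α_5 = 3: Horner steps 1 → 4 → 4, so m(3) = 4.
Codeword c = [5, 1, 6, 5, 4] ∈ F_7^5.


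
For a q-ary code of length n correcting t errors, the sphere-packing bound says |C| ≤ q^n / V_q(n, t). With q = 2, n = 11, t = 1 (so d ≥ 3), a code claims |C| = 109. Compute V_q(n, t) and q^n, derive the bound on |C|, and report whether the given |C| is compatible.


V_q(n, t) = 12, q^n = 2048, Hamming bound = 170, |C| = 109 ≤ bound (satisfied).

Step 1: Compute V_q(n, t) = Σ_{j=0}^1 C(n, j) (q−1)^j.
  j = 0: C(11,0)·(1)^0 = 1·1 = 1.
  j = 1: C(11,1)·(1)^1 = 11·1 = 11.
  V_q(n, t) = 1 + 11 = 12.
Step 2: q^n = 2^11 = 2048.
Step 3: Hamming bound ⌊q^n / V_q(n,t)⌋ = ⌊2048/12⌋ = 170.
Step 4: Compare |C| = 109 to 170: satisfied.
The claimed |C| lies below the Hamming bound.


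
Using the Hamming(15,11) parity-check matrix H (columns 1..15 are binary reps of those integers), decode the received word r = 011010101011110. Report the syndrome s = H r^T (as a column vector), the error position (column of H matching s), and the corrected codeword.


s = (1, 1, 1, 0)^T, error position = 14, corrected codeword c = 011010101011100

Compute s = H r^T mod 2 one row at a time:
  s_1 = 0 + 1 + 0 + 1 + 1 + 1 + 1 + 0 = 5 ≡ 1 (mod 2).
  s_2 = 0 + 1 + 0 + 1 + 1 + 1 + 1 + 0 = 5 ≡ 1 (mod 2).
  s_3 = 1 + 1 + 0 + 1 + 0 + 1 + 1 + 0 = 5 ≡ 1 (mod 2).
  s_4 = 0 + 1 + 1 + 1 + 1 + 1 + 1 + 0 = 6 ≡ 0 (mod 2).
s = (1, 1, 1, 0)^T — this equals column 14 of H (binary 1110), so error is at position 14.
Correct: flip bit 14 of r = 011010101011110 to get c = 011010101011100.


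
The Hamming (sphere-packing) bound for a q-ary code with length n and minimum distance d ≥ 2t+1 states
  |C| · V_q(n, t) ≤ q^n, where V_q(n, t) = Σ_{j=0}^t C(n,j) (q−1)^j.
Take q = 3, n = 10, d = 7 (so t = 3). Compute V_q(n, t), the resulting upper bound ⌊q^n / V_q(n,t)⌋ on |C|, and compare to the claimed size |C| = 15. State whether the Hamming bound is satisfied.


V_q(n, t) = 1161, q^n = 59049, Hamming bound = 50, |C| = 15 ≤ bound (satisfied).

Step 1: Compute V_q(n, t) = Σ_{j=0}^3 C(n, j) (q−1)^j.
  j = 0: C(10,0)·(2)^0 = 1·1 = 1.
  j = 1: C(10,1)·(2)^1 = 10·2 = 20.
  j = 2: C(10,2)·(2)^2 = 45·4 = 180.
  j = 3: C(10,3)·(2)^3 = 120·8 = 960.
  V_q(n, t) = 1 + 20 + 180 + 960 = 1161.
Step 2: q^n = 3^10 = 59049.
Step 3: Hamming bound ⌊q^n / V_q(n,t)⌋ = ⌊59049/1161⌋ = 50.
Step 4: Compare |C| = 15 to 50: satisfied.
The claimed |C| lies below the Hamming bound.


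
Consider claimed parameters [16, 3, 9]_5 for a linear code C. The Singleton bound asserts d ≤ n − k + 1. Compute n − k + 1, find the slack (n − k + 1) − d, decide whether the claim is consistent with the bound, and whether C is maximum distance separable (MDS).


Singleton RHS = n − k + 1 = 14, slack = 5, bound satisfied, not MDS.

Singleton bound: d ≤ n − k + 1.
Here n = 16, k = 3, so n − k + 1 = 14.
Given d = 9, check d ≤ 14: YES.
Slack = (n − k + 1) − d = 5.
The code is NOT MDS (slack = 5 > 0).
Description: the claimed parameters are [16, 3, 9]_5; such a code would be non-MDS.


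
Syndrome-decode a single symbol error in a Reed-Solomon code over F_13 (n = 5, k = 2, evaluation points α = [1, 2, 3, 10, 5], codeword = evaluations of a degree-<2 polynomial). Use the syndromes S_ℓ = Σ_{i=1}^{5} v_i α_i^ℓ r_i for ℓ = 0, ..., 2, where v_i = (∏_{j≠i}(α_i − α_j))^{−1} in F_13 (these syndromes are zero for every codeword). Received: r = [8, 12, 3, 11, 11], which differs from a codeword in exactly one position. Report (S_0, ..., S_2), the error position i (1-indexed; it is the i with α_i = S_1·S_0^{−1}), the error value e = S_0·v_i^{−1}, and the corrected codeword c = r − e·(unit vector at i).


S = (10, 9, 12), error at position 4, error magnitude e = 6, c = [8, 12, 3, 5, 11].

Step 1: column multipliers v_i = (∏_{j≠i}(α_i − α_j))^{−1} mod 13.
  i = 1 (α = 1): (1−2)(1−3)(1−10)(1−5) = (−1)·(−2)·(−9)·(−4) = 72 ≡ 7, so v_1 = 7^{−1} = 2 (mod 13).
  i = 2 (α = 2): (2−1)(2−3)(2−10)(2−5) = 1·(−1)·(−8)·(−3) = −24 ≡ 2, so v_2 = 2^{−1} = 7 (mod 13).
  i = 3 (α = 3): (3−1)(3−2)(3−10)(3−5) = 2·1·(−7)·(−2) = 28 ≡ 2, so v_3 = 2^{−1} = 7 (mod 13).
  i = 4 (α = 10): (10−1)(10−2)(10−3)(10−5) = 9·8·7·5 = 2520 ≡ 11, so v_4 = 11^{−1} = 6 (mod 13).
  i = 5 (α = 5): (5−1)(5−2)(5−3)(5−10) = 4·3·2·(−5) = −120 ≡ 10, so v_5 = 10^{−1} = 4 (mod 13).
  v = [2, 7, 7, 6, 4].
Step 2: syndromes of r = [8, 12, 3, 11, 11] (all sums mod 13).
  S_0 = Σ v_i r_i = 2·8 + 7·12 + 7·3 + 6·11 + 4·11 = 231 ≡ 10.
  S_1 = Σ v_i α_i r_i = 2·1·8 + 7·2·12 + 7·3·3 + 6·10·11 + 4·5·11 = 1127 ≡ 9.
  α_i^2 mod 13 = [1, 4, 9, 9, 12].
  S_2 = Σ v_i α_i^2 r_i = 2·1·8 + 7·4·12 + 7·9·3 + 6·9·11 + 4·12·11 = 1663 ≡ 12.
  S = (10, 9, 12) ≠ 0, so r is not a codeword (an error is present).
Step 3: locate the error. For a single error e at position i, S_ℓ = v_i·e·α_i^ℓ, so α_err = S_1/S_0.
  S_0^{−1} = 10^{−1} = 4 (mod 13), so α_err = 9·4 = 36 ≡ 10 = α_4. Error position i = 4.
  Consistency check: S_2/S_1 = 12·3 = 36 ≡ 10 = α_err ✓ (single-error assumption holds).
Step 4: error magnitude e = S_0/v_4 = S_0·∏_{j≠4}(α_4 − α_j) = 10·11 = 110 ≡ 6 (mod 13).
Step 5: correct position 4: c_4 = r_4 − e = 11 − 6 ≡ 5 (mod 13). Hence c = [8, 12, 3, 5, 11].
  Check: interpolating c through the α_i gives m(x) = 4 + 4·x (degree < 2) with m(α_i) = c_i for every i, so c is indeed a codeword.


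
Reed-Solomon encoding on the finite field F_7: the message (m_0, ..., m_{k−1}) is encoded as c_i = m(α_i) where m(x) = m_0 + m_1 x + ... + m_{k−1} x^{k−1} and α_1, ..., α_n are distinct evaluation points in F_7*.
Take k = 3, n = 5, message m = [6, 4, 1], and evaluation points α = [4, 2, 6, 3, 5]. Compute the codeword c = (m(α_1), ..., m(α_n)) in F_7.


c = [3, 4, 3, 6, 2]

Message polynomial: m(x) = 6 + 4·x + 1·x^2 (mod 7).
For each evaluation point α_i, compute m(α_i) mod 7:
  α_1 = 4: Horner steps 1 → 1 → 3, so m(4) = 3.
  α_2 = 2: Horner steps 1 → 6 → 4, so m(2) = 4.
  α_3 = 6: Horner steps 1 → 3 → 3, so m(6) = 3.
  α_4 = 3: Horner steps 1 → 0 → 6, so m(3) = 6.
  α_5 = 5: Horner steps 1 → 2 → 2, so m(5) = 2.
Codeword c = [3, 4, 3, 6, 2] ∈ F_7^5.


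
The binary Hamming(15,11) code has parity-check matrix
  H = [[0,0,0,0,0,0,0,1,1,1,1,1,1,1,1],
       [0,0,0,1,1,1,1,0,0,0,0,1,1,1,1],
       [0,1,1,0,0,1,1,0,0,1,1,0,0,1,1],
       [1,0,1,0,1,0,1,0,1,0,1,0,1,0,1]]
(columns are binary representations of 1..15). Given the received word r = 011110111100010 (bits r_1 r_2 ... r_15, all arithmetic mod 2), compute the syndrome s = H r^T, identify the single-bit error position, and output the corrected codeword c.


s = (0, 0, 1, 0)^T, error position = 2, corrected codeword c = 001110111100010

Compute s = H r^T mod 2 one row at a time:
  s_1 = 1 + 1 + 1 + 0 + 0 + 0 + 1 + 0 = 4 ≡ 0 (mod 2).
  s_2 = 1 + 1 + 0 + 1 + 0 + 0 + 1 + 0 = 4 ≡ 0 (mod 2).
  s_3 = 1 + 1 + 0 + 1 + 1 + 0 + 1 + 0 = 5 ≡ 1 (mod 2).
  s_4 = 0 + 1 + 1 + 1 + 1 + 0 + 0 + 0 = 4 ≡ 0 (mod 2).
s = (0, 0, 1, 0)^T — this equals column 2 of H (binary 0010), so error is at position 2.
Correct: flip bit 2 of r = 011110111100010 to get c = 001110111100010.


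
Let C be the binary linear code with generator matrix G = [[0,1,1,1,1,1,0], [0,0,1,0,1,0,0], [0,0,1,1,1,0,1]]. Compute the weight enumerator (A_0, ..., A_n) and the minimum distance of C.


Weight distribution: A_0 = 1, A_2 = 2, A_3 = 2, A_4 = 1, A_5 = 2. Minimum distance d = 2.

Enumerate all 2^3 = 8 messages m ∈ F_2^3.
For each, compute codeword c = mG in F_2^7, then tally its weight.
  m = 000 → c = 0000000, weight = 0.
  m = 100 → c = 0111110, weight = 5.
  m = 010 → c = 0010100, weight = 2.
  m = 110 → c = 0101010, weight = 3.
  m = 001 → c = 0011101, weight = 4.
  m = 101 → c = 0100011, weight = 3.
  m = 011 → c = 0001001, weight = 2.
  m = 111 → c = 0110111, weight = 5.
Tally weights:
  weight 0: 1 codewords.
  weight 2: 2 codewords.
  weight 3: 2 codewords.
  weight 4: 1 codewords.
  weight 5: 2 codewords.
Minimum distance d = smallest w > 0 with A_w > 0 = 2.
Sanity: Σ A_w = 8 = 2^3 = 8 ✓.


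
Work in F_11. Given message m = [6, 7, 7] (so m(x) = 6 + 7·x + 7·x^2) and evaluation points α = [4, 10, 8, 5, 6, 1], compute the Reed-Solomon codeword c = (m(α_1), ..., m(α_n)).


c = [3, 6, 4, 7, 3, 9]

Message polynomial: m(x) = 6 + 7·x + 7·x^2 (mod 11).
For each evaluation point α_i, compute m(α_i) mod 11:
  α_1 = 4: Horner steps 7 → 2 → 3, so m(4) = 3.
  α_2 = 10: Horner steps 7 → 0 → 6, so m(10) = 6.
  α_3 = 8: Horner steps 7 → 8 → 4, so m(8) = 4.
  α_4 = 5: Horner steps 7 → 9 → 7, so m(5) = 7.
  α_5 = 6: Horner steps 7 → 5 → 3, so m(6) = 3.
  α_6 = 1: Horner steps 7 → 3 → 9, so m(1) = 9.
Codeword c = [3, 6, 4, 7, 3, 9] ∈ F_11^6.


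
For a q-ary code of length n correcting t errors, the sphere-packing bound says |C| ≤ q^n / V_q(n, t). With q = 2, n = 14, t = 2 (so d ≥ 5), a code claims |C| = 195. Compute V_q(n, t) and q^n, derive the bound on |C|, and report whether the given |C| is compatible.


V_q(n, t) = 106, q^n = 16384, Hamming bound = 154, |C| = 195 > bound (violated).

Step 1: Compute V_q(n, t) = Σ_{j=0}^2 C(n, j) (q−1)^j.
  j = 0: C(14,0)·(1)^0 = 1·1 = 1.
  j = 1: C(14,1)·(1)^1 = 14·1 = 14.
  j = 2: C(14,2)·(1)^2 = 91·1 = 91.
  V_q(n, t) = 1 + 14 + 91 = 106.
Step 2: q^n = 2^14 = 16384.
Step 3: Hamming bound ⌊q^n / V_q(n,t)⌋ = ⌊16384/106⌋ = 154.
Step 4: Compare |C| = 195 to 154: violated.
The claimed |C| lies above the Hamming bound, so no 2-ary code of length 14 with d ≥ 5 can have 195 codewords.


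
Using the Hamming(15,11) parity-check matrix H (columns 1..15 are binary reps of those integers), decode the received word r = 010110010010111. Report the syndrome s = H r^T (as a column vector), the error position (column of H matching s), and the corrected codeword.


s = (1, 1, 0, 0)^T, error position = 12, corrected codeword c = 010110010011111

Compute s = H r^T mod 2 one row at a time:
  s_1 = 1 + 0 + 0 + 1 + 0 + 1 + 1 + 1 = 5 ≡ 1 (mod 2).
  s_2 = 1 + 1 + 0 + 0 + 0 + 1 + 1 + 1 = 5 ≡ 1 (mod 2).
  s_3 = 1 + 0 + 0 + 0 + 0 + 1 + 1 + 1 = 4 ≡ 0 (mod 2).
  s_4 = 0 + 0 + 1 + 0 + 0 + 1 + 1 + 1 = 4 ≡ 0 (mod 2).
s = (1, 1, 0, 0)^T — this equals column 12 of H (binary 1100), so error is at position 12.
Correct: flip bit 12 of r = 010110010010111 to get c = 010110010011111.


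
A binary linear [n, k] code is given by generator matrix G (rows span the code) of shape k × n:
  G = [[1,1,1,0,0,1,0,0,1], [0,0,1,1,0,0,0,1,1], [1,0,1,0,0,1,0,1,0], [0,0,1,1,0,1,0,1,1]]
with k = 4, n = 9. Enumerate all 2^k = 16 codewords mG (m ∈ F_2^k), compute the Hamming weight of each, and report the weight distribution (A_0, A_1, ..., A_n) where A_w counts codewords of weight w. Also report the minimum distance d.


Weight distribution: A_0 = 1, A_1 = 1, A_3 = 4, A_4 = 7, A_5 = 3. Minimum distance d = 1.

Enumerate all 2^4 = 16 messages m ∈ F_2^4.
For each, compute codeword c = mG in F_2^9, then tally its weight.
  m = 0000 → c = 000000000, weight = 0.
  m = 1000 → c = 111001001, weight = 5.
  m = 0100 → c = 001100011, weight = 4.
  m = 1100 → c = 110101010, weight = 5.
  m = 0010 → c = 101001010, weight = 4.
  m = 1010 → c = 010000011, weight = 3.
  m = 0110 → c = 100101001, weight = 4.
  m = 1110 → c = 011100000, weight = 3.
  m = 0001 → c = 001101011, weight = 5.
  m = 1001 → c = 110100010, weight = 4.
  m = 0101 → c = 000001000, weight = 1.
  m = 1101 → c = 111000001, weight = 4.
  m = 0011 → c = 100100001, weight = 3.
  m = 1011 → c = 011101000, weight = 4.
  m = 0111 → c = 101000010, weight = 3.
  m = 1111 → c = 010001011, weight = 4.
Tally weights:
  weight 0: 1 codewords.
  weight 1: 1 codewords.
  weight 3: 4 codewords.
  weight 4: 7 codewords.
  weight 5: 3 codewords.
Minimum distance d = smallest w > 0 with A_w > 0 = 1.
Sanity: Σ A_w = 16 = 2^4 = 16 ✓.


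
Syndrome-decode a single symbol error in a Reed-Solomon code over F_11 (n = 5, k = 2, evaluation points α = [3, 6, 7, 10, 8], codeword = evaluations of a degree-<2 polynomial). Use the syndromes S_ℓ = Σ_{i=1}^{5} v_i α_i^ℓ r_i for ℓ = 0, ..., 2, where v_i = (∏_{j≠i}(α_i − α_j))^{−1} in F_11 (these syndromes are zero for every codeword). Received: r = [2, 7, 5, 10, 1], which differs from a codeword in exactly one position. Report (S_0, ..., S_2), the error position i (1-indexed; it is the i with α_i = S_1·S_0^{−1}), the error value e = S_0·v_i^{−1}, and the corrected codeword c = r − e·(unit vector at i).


S = (10, 3, 2), error at position 5, error magnitude e = 9, c = [2, 7, 5, 10, 3].

Step 1: column multipliers v_i = (∏_{j≠i}(α_i − α_j))^{−1} mod 11.
  i = 1 (α = 3): (3−6)(3−7)(3−10)(3−8) = (−3)·(−4)·(−7)·(−5) = 420 ≡ 2, so v_1 = 2^{−1} = 6 (mod 11).
  i = 2 (α = 6): (6−3)(6−7)(6−10)(6−8) = 3·(−1)·(−4)·(−2) = −24 ≡ 9, so v_2 = 9^{−1} = 5 (mod 11).
  i = 3 (α = 7): (7−3)(7−6)(7−10)(7−8) = 4·1·(−3)·(−1) = 12 ≡ 1, so v_3 = 1^{−1} = 1 (mod 11).
  i = 4 (α = 10): (10−3)(10−6)(10−7)(10−8) = 7·4·3·2 = 168 ≡ 3, so v_4 = 3^{−1} = 4 (mod 11).
  i = 5 (α = 8): (8−3)(8−6)(8−7)(8−10) = 5·2·1·(−2) = −20 ≡ 2, so v_5 = 2^{−1} = 6 (mod 11).
  v = [6, 5, 1, 4, 6].
Step 2: syndromes of r = [2, 7, 5, 10, 1] (all sums mod 11).
  S_0 = Σ v_i r_i = 6·2 + 5·7 + 1·5 + 4·10 + 6·1 = 98 ≡ 10.
  S_1 = Σ v_i α_i r_i = 6·3·2 + 5·6·7 + 1·7·5 + 4·10·10 + 6·8·1 = 729 ≡ 3.
  α_i^2 mod 11 = [9, 3, 5, 1, 9].
  S_2 = Σ v_i α_i^2 r_i = 6·9·2 + 5·3·7 + 1·5·5 + 4·1·10 + 6·9·1 = 332 ≡ 2.
  S = (10, 3, 2) ≠ 0, so r is not a codeword (an error is present).
Step 3: locate the error. For a single error e at position i, S_ℓ = v_i·e·α_i^ℓ, so α_err = S_1/S_0.
  S_0^{−1} = 10^{−1} = 10 (mod 11), so α_err = 3·10 = 30 ≡ 8 = α_5. Error position i = 5.
  Consistency check: S_2/S_1 = 2·4 = 8 ≡ 8 = α_err ✓ (single-error assumption holds).
Step 4: error magnitude e = S_0/v_5 = S_0·∏_{j≠5}(α_5 − α_j) = 10·2 = 20 ≡ 9 (mod 11).
Step 5: correct position 5: c_5 = r_5 − e = 1 − 9 ≡ 3 (mod 11). Hence c = [2, 7, 5, 10, 3].
  Check: interpolating c through the α_i gives m(x) = 8 + 9·x (degree < 2) with m(α_i) = c_i for every i, so c is indeed a codeword.


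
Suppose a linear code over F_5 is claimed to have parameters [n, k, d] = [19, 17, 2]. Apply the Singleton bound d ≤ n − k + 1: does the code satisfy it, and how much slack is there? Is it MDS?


Singleton RHS = n − k + 1 = 3, slack = 1, bound satisfied, not MDS.

Singleton bound: d ≤ n − k + 1.
Here n = 19, k = 17, so n − k + 1 = 3.
Given d = 2, check d ≤ 3: YES.
Slack = (n − k + 1) − d = 1.
The code is NOT MDS (slack = 1 > 0).
Description: the claimed parameters are [19, 17, 2]_5; such a code would be non-MDS.


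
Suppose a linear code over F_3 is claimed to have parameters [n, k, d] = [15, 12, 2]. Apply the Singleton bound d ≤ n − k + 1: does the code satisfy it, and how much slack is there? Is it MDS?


Singleton RHS = n − k + 1 = 4, slack = 2, bound satisfied, not MDS.

Singleton bound: d ≤ n − k + 1.
Here n = 15, k = 12, so n − k + 1 = 4.
Given d = 2, check d ≤ 4: YES.
Slack = (n − k + 1) − d = 2.
The code is NOT MDS (slack = 2 > 0).
Description: the claimed parameters are [15, 12, 2]_3; such a code would be non-MDS.


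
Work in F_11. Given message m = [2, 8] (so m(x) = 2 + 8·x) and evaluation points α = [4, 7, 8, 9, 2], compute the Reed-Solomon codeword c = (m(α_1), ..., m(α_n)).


c = [1, 3, 0, 8, 7]

Message polynomial: m(x) = 2 + 8·x (mod 11).
For each evaluation point α_i, compute m(α_i) mod 11:
  α_1 = 4: Horner steps 8 → 1, so m(4) = 1.
  α_2 = 7: Horner steps 8 → 3, so m(7) = 3.
  α_3 = 8: Horner steps 8 → 0, so m(8) = 0.
  α_4 = 9: Horner steps 8 → 8, so m(9) = 8.
  α_5 = 2: Horner steps 8 → 7, so m(2) = 7.
Codeword c = [1, 3, 0, 8, 7] ∈ F_11^5.


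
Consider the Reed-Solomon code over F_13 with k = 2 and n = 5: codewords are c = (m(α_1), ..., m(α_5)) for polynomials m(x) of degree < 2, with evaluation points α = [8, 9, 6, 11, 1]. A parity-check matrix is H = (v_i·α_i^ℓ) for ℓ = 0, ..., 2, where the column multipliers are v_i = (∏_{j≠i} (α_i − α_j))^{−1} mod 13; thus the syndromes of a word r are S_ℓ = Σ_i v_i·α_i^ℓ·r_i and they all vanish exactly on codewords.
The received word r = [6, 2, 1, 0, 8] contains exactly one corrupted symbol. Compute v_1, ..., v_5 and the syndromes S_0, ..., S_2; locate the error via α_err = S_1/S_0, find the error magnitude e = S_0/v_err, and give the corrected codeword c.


S = (6, 1, 11), error at position 4, error magnitude e = 6, c = [6, 2, 1, 7, 8].

Step 1: column multipliers v_i = (∏_{j≠i}(α_i − α_j))^{−1} mod 13.
  i = 1 (α = 8): (8−9)(8−6)(8−11)(8−1) = (−1)·2·(−3)·7 = 42 ≡ 3, so v_1 = 3^{−1} = 9 (mod 13).
  i = 2 (α = 9): (9−8)(9−6)(9−11)(9−1) = 1·3·(−2)·8 = −48 ≡ 4, so v_2 = 4^{−1} = 10 (mod 13).
  i = 3 (α = 6): (6−8)(6−9)(6−11)(6−1) = (−2)·(−3)·(−5)·5 = −150 ≡ 6, so v_3 = 6^{−1} = 11 (mod 13).
  i = 4 (α = 11): (11−8)(11−9)(11−6)(11−1) = 3·2·5·10 = 300 ≡ 1, so v_4 = 1^{−1} = 1 (mod 13).
  i = 5 (α = 1): (1−8)(1−9)(1−6)(1−11) = (−7)·(−8)·(−5)·(−10) = 2800 ≡ 5, so v_5 = 5^{−1} = 8 (mod 13).
  v = [9, 10, 11, 1, 8].
Step 2: syndromes of r = [6, 2, 1, 0, 8] (all sums mod 13).
  S_0 = Σ v_i r_i = 9·6 + 10·2 + 11·1 + 1·0 + 8·8 = 149 ≡ 6.
  S_1 = Σ v_i α_i r_i = 9·8·6 + 10·9·2 + 11·6·1 + 1·11·0 + 8·1·8 = 742 ≡ 1.
  α_i^2 mod 13 = [12, 3, 10, 4, 1].
  S_2 = Σ v_i α_i^2 r_i = 9·12·6 + 10·3·2 + 11·10·1 + 1·4·0 + 8·1·8 = 882 ≡ 11.
  S = (6, 1, 11) ≠ 0, so r is not a codeword (an error is present).
Step 3: locate the error. For a single error e at position i, S_ℓ = v_i·e·α_i^ℓ, so α_err = S_1/S_0.
  S_0^{−1} = 6^{−1} = 11 (mod 13), so α_err = 1·11 = 11 ≡ 11 = α_4. Error position i = 4.
  Consistency check: S_2/S_1 = 11·1 = 11 ≡ 11 = α_err ✓ (single-error assumption holds).
Step 4: error magnitude e = S_0/v_4 = S_0·∏_{j≠4}(α_4 − α_j) = 6·1 = 6 ≡ 6 (mod 13).
Step 5: correct position 4: c_4 = r_4 − e = 0 − 6 ≡ 7 (mod 13). Hence c = [6, 2, 1, 7, 8].
  Check: interpolating c through the α_i gives m(x) = 12 + 9·x (degree < 2) with m(α_i) = c_i for every i, so c is indeed a codeword.


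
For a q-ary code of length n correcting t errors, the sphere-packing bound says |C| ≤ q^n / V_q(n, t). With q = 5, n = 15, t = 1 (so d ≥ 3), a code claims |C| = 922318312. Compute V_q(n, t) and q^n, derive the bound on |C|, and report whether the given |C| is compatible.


V_q(n, t) = 61, q^n = 30517578125, Hamming bound = 500288165, |C| = 922318312 > bound (violated).

Step 1: Compute V_q(n, t) = Σ_{j=0}^1 C(n, j) (q−1)^j.
  j = 0: C(15,0)·(4)^0 = 1·1 = 1.
  j = 1: C(15,1)·(4)^1 = 15·4 = 60.
  V_q(n, t) = 1 + 60 = 61.
Step 2: q^n = 5^15 = 30517578125.
Step 3: Hamming bound ⌊q^n / V_q(n,t)⌋ = ⌊30517578125/61⌋ = 500288165.
Step 4: Compare |C| = 922318312 to 500288165: violated.
The claimed |C| lies above the Hamming bound, so no 5-ary code of length 15 with d ≥ 3 can have 922318312 codewords.


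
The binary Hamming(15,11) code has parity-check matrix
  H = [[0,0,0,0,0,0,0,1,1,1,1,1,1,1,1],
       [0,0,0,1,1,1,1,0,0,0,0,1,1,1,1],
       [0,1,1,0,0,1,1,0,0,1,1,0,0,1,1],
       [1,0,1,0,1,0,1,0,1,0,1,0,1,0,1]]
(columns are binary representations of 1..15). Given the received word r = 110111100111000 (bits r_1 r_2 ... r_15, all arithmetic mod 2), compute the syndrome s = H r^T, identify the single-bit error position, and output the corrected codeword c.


s = (1, 1, 1, 0)^T, error position = 14, corrected codeword c = 110111100111010

Compute s = H r^T mod 2 one row at a time:
  s_1 = 0 + 0 + 1 + 1 + 1 + 0 + 0 + 0 = 3 ≡ 1 (mod 2).
  s_2 = 1 + 1 + 1 + 1 + 1 + 0 + 0 + 0 = 5 ≡ 1 (mod 2).
  s_3 = 1 + 0 + 1 + 1 + 1 + 1 + 0 + 0 = 5 ≡ 1 (mod 2).
  s_4 = 1 + 0 + 1 + 1 + 0 + 1 + 0 + 0 = 4 ≡ 0 (mod 2).
s = (1, 1, 1, 0)^T — this equals column 14 of H (binary 1110), so error is at position 14.
Correct: flip bit 14 of r = 110111100111000 to get c = 110111100111010.


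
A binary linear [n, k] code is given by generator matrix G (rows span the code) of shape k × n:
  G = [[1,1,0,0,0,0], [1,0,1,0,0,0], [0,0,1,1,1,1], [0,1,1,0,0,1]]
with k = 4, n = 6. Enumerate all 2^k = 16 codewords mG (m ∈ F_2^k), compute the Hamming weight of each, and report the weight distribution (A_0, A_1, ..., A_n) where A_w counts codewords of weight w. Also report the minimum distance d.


Weight distribution: A_0 = 1, A_1 = 1, A_2 = 3, A_3 = 6, A_4 = 3, A_5 = 1, A_6 = 1. Minimum distance d = 1.

Enumerate all 2^4 = 16 messages m ∈ F_2^4.
For each, compute codeword c = mG in F_2^6, then tally its weight.
  m = 0000 → c = 000000, weight = 0.
  m = 1000 → c = 110000, weight = 2.
  m = 0100 → c = 101000, weight = 2.
  m = 1100 → c = 011000, weight = 2.
  m = 0010 → c = 001111, weight = 4.
  m = 1010 → c = 111111, weight = 6.
  m = 0110 → c = 100111, weight = 4.
  m = 1110 → c = 010111, weight = 4.
  m = 0001 → c = 011001, weight = 3.
  m = 1001 → c = 101001, weight = 3.
  m = 0101 → c = 110001, weight = 3.
  m = 1101 → c = 000001, weight = 1.
  m = 0011 → c = 010110, weight = 3.
  m = 1011 → c = 100110, weight = 3.
  m = 0111 → c = 111110, weight = 5.
  m = 1111 → c = 001110, weight = 3.
Tally weights:
  weight 0: 1 codewords.
  weight 1: 1 codewords.
  weight 2: 3 codewords.
  weight 3: 6 codewords.
  weight 4: 3 codewords.
  weight 5: 1 codewords.
  weight 6: 1 codewords.
Minimum distance d = smallest w > 0 with A_w > 0 = 1.
Sanity: Σ A_w = 16 = 2^4 = 16 ✓.


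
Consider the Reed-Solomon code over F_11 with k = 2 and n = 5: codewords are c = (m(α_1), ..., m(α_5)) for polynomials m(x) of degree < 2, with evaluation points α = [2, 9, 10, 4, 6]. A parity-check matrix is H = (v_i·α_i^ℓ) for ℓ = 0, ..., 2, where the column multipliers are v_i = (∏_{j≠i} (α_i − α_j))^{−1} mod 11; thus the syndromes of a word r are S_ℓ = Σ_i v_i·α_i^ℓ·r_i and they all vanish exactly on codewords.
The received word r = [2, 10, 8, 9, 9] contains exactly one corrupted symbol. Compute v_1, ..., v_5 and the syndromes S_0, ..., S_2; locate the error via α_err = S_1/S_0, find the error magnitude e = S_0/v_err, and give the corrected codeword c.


S = (6, 3, 7), error at position 5, error magnitude e = 4, c = [2, 10, 8, 9, 5].

Step 1: column multipliers v_i = (∏_{j≠i}(α_i − α_j))^{−1} mod 11.
  i = 1 (α = 2): (2−9)(2−10)(2−4)(2−6) = (−7)·(−8)·(−2)·(−4) = 448 ≡ 8, so v_1 = 8^{−1} = 7 (mod 11).
  i = 2 (α = 9): (9−2)(9−10)(9−4)(9−6) = 7·(−1)·5·3 = −105 ≡ 5, so v_2 = 5^{−1} = 9 (mod 11).
  i = 3 (α = 10): (10−2)(10−9)(10−4)(10−6) = 8·1·6·4 = 192 ≡ 5, so v_3 = 5^{−1} = 9 (mod 11).
  i = 4 (α = 4): (4−2)(4−9)(4−10)(4−6) = 2·(−5)·(−6)·(−2) = −120 ≡ 1, so v_4 = 1^{−1} = 1 (mod 11).
  i = 5 (α = 6): (6−2)(6−9)(6−10)(6−4) = 4·(−3)·(−4)·2 = 96 ≡ 8, so v_5 = 8^{−1} = 7 (mod 11).
  v = [7, 9, 9, 1, 7].
Step 2: syndromes of r = [2, 10, 8, 9, 9] (all sums mod 11).
  S_0 = Σ v_i r_i = 7·2 + 9·10 + 9·8 + 1·9 + 7·9 = 248 ≡ 6.
  S_1 = Σ v_i α_i r_i = 7·2·2 + 9·9·10 + 9·10·8 + 1·4·9 + 7·6·9 = 1972 ≡ 3.
  α_i^2 mod 11 = [4, 4, 1, 5, 3].
  S_2 = Σ v_i α_i^2 r_i = 7·4·2 + 9·4·10 + 9·1·8 + 1·5·9 + 7·3·9 = 722 ≡ 7.
  S = (6, 3, 7) ≠ 0, so r is not a codeword (an error is present).
Step 3: locate the error. For a single error e at position i, S_ℓ = v_i·e·α_i^ℓ, so α_err = S_1/S_0.
  S_0^{−1} = 6^{−1} = 2 (mod 11), so α_err = 3·2 = 6 ≡ 6 = α_5. Error position i = 5.
  Consistency check: S_2/S_1 = 7·4 = 28 ≡ 6 = α_err ✓ (single-error assumption holds).
Step 4: error magnitude e = S_0/v_5 = S_0·∏_{j≠5}(α_5 − α_j) = 6·8 = 48 ≡ 4 (mod 11).
Step 5: correct position 5: c_5 = r_5 − e = 9 − 4 ≡ 5 (mod 11). Hence c = [2, 10, 8, 9, 5].
  Check: interpolating c through the α_i gives m(x) = 6 + 9·x (degree < 2) with m(α_i) = c_i for every i, so c is indeed a codeword.


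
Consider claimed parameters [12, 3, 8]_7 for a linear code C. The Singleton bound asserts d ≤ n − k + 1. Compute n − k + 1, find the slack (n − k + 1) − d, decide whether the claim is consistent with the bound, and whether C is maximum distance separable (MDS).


Singleton RHS = n − k + 1 = 10, slack = 2, bound satisfied, not MDS.

Singleton bound: d ≤ n − k + 1.
Here n = 12, k = 3, so n − k + 1 = 10.
Given d = 8, check d ≤ 10: YES.
Slack = (n − k + 1) − d = 2.
The code is NOT MDS (slack = 2 > 0).
Description: the claimed parameters are [12, 3, 8]_7; such a code would be non-MDS.


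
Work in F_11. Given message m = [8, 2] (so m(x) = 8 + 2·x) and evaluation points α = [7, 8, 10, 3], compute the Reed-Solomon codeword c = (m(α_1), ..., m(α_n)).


c = [0, 2, 6, 3]

Message polynomial: m(x) = 8 + 2·x (mod 11).
For each evaluation point α_i, compute m(α_i) mod 11:
  α_1 = 7: Horner steps 2 → 0, so m(7) = 0.
  α_2 = 8: Horner steps 2 → 2, so m(8) = 2.
  α_3 = 10: Horner steps 2 → 6, so m(10) = 6.
  α_4 = 3: Horner steps 2 → 3, so m(3) = 3.
Codeword c = [0, 2, 6, 3] ∈ F_11^4.


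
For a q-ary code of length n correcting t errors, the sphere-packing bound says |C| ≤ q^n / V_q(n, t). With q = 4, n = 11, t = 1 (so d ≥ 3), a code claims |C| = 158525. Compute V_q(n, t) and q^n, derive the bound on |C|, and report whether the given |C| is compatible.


V_q(n, t) = 34, q^n = 4194304, Hamming bound = 123361, |C| = 158525 > bound (violated).

Step 1: Compute V_q(n, t) = Σ_{j=0}^1 C(n, j) (q−1)^j.
  j = 0: C(11,0)·(3)^0 = 1·1 = 1.
  j = 1: C(11,1)·(3)^1 = 11·3 = 33.
  V_q(n, t) = 1 + 33 = 34.
Step 2: q^n = 4^11 = 4194304.
Step 3: Hamming bound ⌊q^n / V_q(n,t)⌋ = ⌊4194304/34⌋ = 123361.
Step 4: Compare |C| = 158525 to 123361: violated.
The claimed |C| lies above the Hamming bound, so no 4-ary code of length 11 with d ≥ 3 can have 158525 codewords.


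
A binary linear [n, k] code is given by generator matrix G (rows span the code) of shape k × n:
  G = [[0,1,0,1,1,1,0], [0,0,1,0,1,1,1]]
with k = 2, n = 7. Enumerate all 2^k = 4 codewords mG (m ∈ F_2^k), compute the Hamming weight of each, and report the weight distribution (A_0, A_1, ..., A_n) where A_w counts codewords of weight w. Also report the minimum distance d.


Weight distribution: A_0 = 1, A_4 = 3. Minimum distance d = 4.

Enumerate all 2^2 = 4 messages m ∈ F_2^2.
For each, compute codeword c = mG in F_2^7, then tally its weight.
  m = 00 → c = 0000000, weight = 0.
  m = 10 → c = 0101110, weight = 4.
  m = 01 → c = 0010111, weight = 4.
  m = 11 → c = 0111001, weight = 4.
Tally weights:
  weight 0: 1 codewords.
  weight 4: 3 codewords.
Minimum distance d = smallest w > 0 with A_w > 0 = 4.
Sanity: Σ A_w = 4 = 2^2 = 4 ✓.


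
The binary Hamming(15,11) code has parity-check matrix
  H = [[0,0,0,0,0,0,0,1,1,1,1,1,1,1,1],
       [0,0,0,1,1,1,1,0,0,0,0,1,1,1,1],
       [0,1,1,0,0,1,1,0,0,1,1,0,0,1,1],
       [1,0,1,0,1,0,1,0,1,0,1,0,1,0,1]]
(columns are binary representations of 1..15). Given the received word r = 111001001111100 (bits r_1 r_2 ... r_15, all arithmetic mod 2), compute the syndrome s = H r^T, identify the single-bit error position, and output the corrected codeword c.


s = (1, 1, 1, 1)^T, error position = 15, corrected codeword c = 111001001111101

Compute s = H r^T mod 2 one row at a time:
  s_1 = 0 + 1 + 1 + 1 + 1 + 1 + 0 + 0 = 5 ≡ 1 (mod 2).
  s_2 = 0 + 0 + 1 + 0 + 1 + 1 + 0 + 0 = 3 ≡ 1 (mod 2).
  s_3 = 1 + 1 + 1 + 0 + 1 + 1 + 0 + 0 = 5 ≡ 1 (mod 2).
  s_4 = 1 + 1 + 0 + 0 + 1 + 1 + 1 + 0 = 5 ≡ 1 (mod 2).
s = (1, 1, 1, 1)^T — this equals column 15 of H (binary 1111), so error is at position 15.
Correct: flip bit 15 of r = 111001001111100 to get c = 111001001111101.


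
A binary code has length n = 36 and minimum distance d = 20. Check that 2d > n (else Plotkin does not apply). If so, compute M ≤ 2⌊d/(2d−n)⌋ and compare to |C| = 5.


Plotkin bound M ≤ 10; given |C| = 5 ≤ bound (satisfied).

Check applicability: 2d = 40, n = 36.
2d − n = 4 > 0, so Plotkin applies.
Compute d/(2d−n) = 20/4 ≈ 5.0000.
⌊d/(2d−n)⌋ = 5.
Plotkin bound: M ≤ 2·5 = 10.
Given |C| = 5, check: satisfied.
This |C| is below the Plotkin bound.


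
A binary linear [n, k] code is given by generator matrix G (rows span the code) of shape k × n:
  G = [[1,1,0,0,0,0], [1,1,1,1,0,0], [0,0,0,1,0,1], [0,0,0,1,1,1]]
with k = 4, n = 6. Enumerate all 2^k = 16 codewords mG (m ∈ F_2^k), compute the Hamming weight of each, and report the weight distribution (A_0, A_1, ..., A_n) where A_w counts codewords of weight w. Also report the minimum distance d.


Weight distribution: A_0 = 1, A_1 = 1, A_2 = 4, A_3 = 4, A_4 = 3, A_5 = 3. Minimum distance d = 1.

Enumerate all 2^4 = 16 messages m ∈ F_2^4.
For each, compute codeword c = mG in F_2^6, then tally its weight.
  m = 0000 → c = 000000, weight = 0.
  m = 1000 → c = 110000, weight = 2.
  m = 0100 → c = 111100, weight = 4.
  m = 1100 → c = 001100, weight = 2.
  m = 0010 → c = 000101, weight = 2.
  m = 1010 → c = 110101, weight = 4.
  m = 0110 → c = 111001, weight = 4.
  m = 1110 → c = 001001, weight = 2.
  m = 0001 → c = 000111, weight = 3.
  m = 1001 → c = 110111, weight = 5.
  m = 0101 → c = 111011, weight = 5.
  m = 1101 → c = 001011, weight = 3.
  m = 0011 → c = 000010, weight = 1.
  m = 1011 → c = 110010, weight = 3.
  m = 0111 → c = 111110, weight = 5.
  m = 1111 → c = 001110, weight = 3.
Tally weights:
  weight 0: 1 codewords.
  weight 1: 1 codewords.
  weight 2: 4 codewords.
  weight 3: 4 codewords.
  weight 4: 3 codewords.
  weight 5: 3 codewords.
Minimum distance d = smallest w > 0 with A_w > 0 = 1.
Sanity: Σ A_w = 16 = 2^4 = 16 ✓.


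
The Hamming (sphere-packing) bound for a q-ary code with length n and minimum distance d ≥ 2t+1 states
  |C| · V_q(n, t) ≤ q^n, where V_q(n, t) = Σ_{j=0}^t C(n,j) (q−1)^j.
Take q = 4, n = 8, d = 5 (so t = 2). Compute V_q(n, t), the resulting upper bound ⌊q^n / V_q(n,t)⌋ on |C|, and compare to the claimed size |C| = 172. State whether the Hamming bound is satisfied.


V_q(n, t) = 277, q^n = 65536, Hamming bound = 236, |C| = 172 ≤ bound (satisfied).

Step 1: Compute V_q(n, t) = Σ_{j=0}^2 C(n, j) (q−1)^j.
  j = 0: C(8,0)·(3)^0 = 1·1 = 1.
  j = 1: C(8,1)·(3)^1 = 8·3 = 24.
  j = 2: C(8,2)·(3)^2 = 28·9 = 252.
  V_q(n, t) = 1 + 24 + 252 = 277.
Step 2: q^n = 4^8 = 65536.
Step 3: Hamming bound ⌊q^n / V_q(n,t)⌋ = ⌊65536/277⌋ = 236.
Step 4: Compare |C| = 172 to 236: satisfied.
The claimed |C| lies below the Hamming bound.


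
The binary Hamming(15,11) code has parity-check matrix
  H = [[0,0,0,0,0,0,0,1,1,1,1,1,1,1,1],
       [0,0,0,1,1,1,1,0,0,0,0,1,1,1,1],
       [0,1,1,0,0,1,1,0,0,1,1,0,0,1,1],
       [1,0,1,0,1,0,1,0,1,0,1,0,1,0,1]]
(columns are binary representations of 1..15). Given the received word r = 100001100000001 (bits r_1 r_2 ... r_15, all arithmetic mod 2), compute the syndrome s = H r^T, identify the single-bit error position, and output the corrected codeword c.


s = (1, 1, 1, 1)^T, error position = 15, corrected codeword c = 100001100000000

Compute s = H r^T mod 2 one row at a time:
  s_1 = 0 + 0 + 0 + 0 + 0 + 0 + 0 + 1 = 1 ≡ 1 (mod 2).
  s_2 = 0 + 0 + 1 + 1 + 0 + 0 + 0 + 1 = 3 ≡ 1 (mod 2).
  s_3 = 0 + 0 + 1 + 1 + 0 + 0 + 0 + 1 = 3 ≡ 1 (mod 2).
  s_4 = 1 + 0 + 0 + 1 + 0 + 0 + 0 + 1 = 3 ≡ 1 (mod 2).
s = (1, 1, 1, 1)^T — this equals column 15 of H (binary 1111), so error is at position 15.
Correct: flip bit 15 of r = 100001100000001 to get c = 100001100000000.


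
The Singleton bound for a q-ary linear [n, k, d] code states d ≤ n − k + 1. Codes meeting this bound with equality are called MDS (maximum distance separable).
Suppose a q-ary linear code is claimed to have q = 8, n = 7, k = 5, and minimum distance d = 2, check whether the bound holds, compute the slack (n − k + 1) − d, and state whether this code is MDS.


Singleton RHS = n − k + 1 = 3, slack = 1, bound satisfied, not MDS.

Singleton bound: d ≤ n − k + 1.
Here n = 7, k = 5, so n − k + 1 = 3.
Given d = 2, check d ≤ 3: YES.
Slack = (n − k + 1) − d = 1.
The code is NOT MDS (slack = 1 > 0).
Description: the claimed parameters are [7, 5, 2]_8; such a code would be non-MDS.


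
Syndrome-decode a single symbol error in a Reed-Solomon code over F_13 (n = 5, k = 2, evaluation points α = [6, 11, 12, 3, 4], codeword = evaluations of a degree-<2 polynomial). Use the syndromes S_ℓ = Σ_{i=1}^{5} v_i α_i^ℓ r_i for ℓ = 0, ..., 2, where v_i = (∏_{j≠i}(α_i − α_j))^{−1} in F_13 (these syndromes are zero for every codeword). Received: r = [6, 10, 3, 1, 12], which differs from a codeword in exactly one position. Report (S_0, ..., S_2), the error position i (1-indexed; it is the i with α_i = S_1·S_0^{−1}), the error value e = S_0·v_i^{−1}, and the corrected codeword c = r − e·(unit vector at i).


S = (1, 4, 3), error at position 5, error magnitude e = 5, c = [6, 10, 3, 1, 7].

Step 1: column multipliers v_i = (∏_{j≠i}(α_i − α_j))^{−1} mod 13.
  i = 1 (α = 6): (6−11)(6−12)(6−3)(6−4) = (−5)·(−6)·3·2 = 180 ≡ 11, so v_1 = 11^{−1} = 6 (mod 13).
  i = 2 (α = 11): (11−6)(11−12)(11−3)(11−4) = 5·(−1)·8·7 = −280 ≡ 6, so v_2 = 6^{−1} = 11 (mod 13).
  i = 3 (α = 12): (12−6)(12−11)(12−3)(12−4) = 6·1·9·8 = 432 ≡ 3, so v_3 = 3^{−1} = 9 (mod 13).
  i = 4 (α = 3): (3−6)(3−11)(3−12)(3−4) = (−3)·(−8)·(−9)·(−1) = 216 ≡ 8, so v_4 = 8^{−1} = 5 (mod 13).
  i = 5 (α = 4): (4−6)(4−11)(4−12)(4−3) = (−2)·(−7)·(−8)·1 = −112 ≡ 5, so v_5 = 5^{−1} = 8 (mod 13).
  v = [6, 11, 9, 5, 8].
Step 2: syndromes of r = [6, 10, 3, 1, 12] (all sums mod 13).
  S_0 = Σ v_i r_i = 6·6 + 11·10 + 9·3 + 5·1 + 8·12 = 274 ≡ 1.
  S_1 = Σ v_i α_i r_i = 6·6·6 + 11·11·10 + 9·12·3 + 5·3·1 + 8·4·12 = 2149 ≡ 4.
  α_i^2 mod 13 = [10, 4, 1, 9, 3].
  S_2 = Σ v_i α_i^2 r_i = 6·10·6 + 11·4·10 + 9·1·3 + 5·9·1 + 8·3·12 = 1160 ≡ 3.
  S = (1, 4, 3) ≠ 0, so r is not a codeword (an error is present).
Step 3: locate the error. For a single error e at position i, S_ℓ = v_i·e·α_i^ℓ, so α_err = S_1/S_0.
  S_0^{−1} = 1^{−1} = 1 (mod 13), so α_err = 4·1 = 4 ≡ 4 = α_5. Error position i = 5.
  Consistency check: S_2/S_1 = 3·10 = 30 ≡ 4 = α_err ✓ (single-error assumption holds).
Step 4: error magnitude e = S_0/v_5 = S_0·∏_{j≠5}(α_5 − α_j) = 1·5 = 5 ≡ 5 (mod 13).
Step 5: correct position 5: c_5 = r_5 − e = 12 − 5 ≡ 7 (mod 13). Hence c = [6, 10, 3, 1, 7].
  Check: interpolating c through the α_i gives m(x) = 9 + 6·x (degree < 2) with m(α_i) = c_i for every i, so c is indeed a codeword.


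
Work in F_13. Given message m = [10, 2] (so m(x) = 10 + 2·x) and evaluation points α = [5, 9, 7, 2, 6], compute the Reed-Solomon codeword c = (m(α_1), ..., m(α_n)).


c = [7, 2, 11, 1, 9]

Message polynomial: m(x) = 10 + 2·x (mod 13).
For each evaluation point α_i, compute m(α_i) mod 13:
  α_1 = 5: Horner steps 2 → 7, so m(5) = 7.
  α_2 = 9: Horner steps 2 → 2, so m(9) = 2.
  α_3 = 7: Horner steps 2 → 11, so m(7) = 11.
  α_4 = 2: Horner steps 2 → 1, so m(2) = 1.
  α_5 = 6: Horner steps 2 → 9, so m(6) = 9.
Codeword c = [7, 2, 11, 1, 9] ∈ F_13^5.


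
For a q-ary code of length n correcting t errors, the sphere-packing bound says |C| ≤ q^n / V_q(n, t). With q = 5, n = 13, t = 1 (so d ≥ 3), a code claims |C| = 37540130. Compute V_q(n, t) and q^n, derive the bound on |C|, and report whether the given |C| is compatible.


V_q(n, t) = 53, q^n = 1220703125, Hamming bound = 23032134, |C| = 37540130 > bound (violated).

Step 1: Compute V_q(n, t) = Σ_{j=0}^1 C(n, j) (q−1)^j.
  j = 0: C(13,0)·(4)^0 = 1·1 = 1.
  j = 1: C(13,1)·(4)^1 = 13·4 = 52.
  V_q(n, t) = 1 + 52 = 53.
Step 2: q^n = 5^13 = 1220703125.
Step 3: Hamming bound ⌊q^n / V_q(n,t)⌋ = ⌊1220703125/53⌋ = 23032134.
Step 4: Compare |C| = 37540130 to 23032134: violated.
The claimed |C| lies above the Hamming bound, so no 5-ary code of length 13 with d ≥ 3 can have 37540130 codewords.
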